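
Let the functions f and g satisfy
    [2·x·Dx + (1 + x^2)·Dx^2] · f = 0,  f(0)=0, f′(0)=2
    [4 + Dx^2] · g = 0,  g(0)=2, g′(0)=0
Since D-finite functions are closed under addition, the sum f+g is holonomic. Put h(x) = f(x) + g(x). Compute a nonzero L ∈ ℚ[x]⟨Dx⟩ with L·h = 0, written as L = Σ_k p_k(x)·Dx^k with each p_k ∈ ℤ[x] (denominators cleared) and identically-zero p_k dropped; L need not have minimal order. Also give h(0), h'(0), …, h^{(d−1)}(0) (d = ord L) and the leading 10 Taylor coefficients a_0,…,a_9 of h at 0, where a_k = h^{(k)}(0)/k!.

f: a_k = 0, 2, 0, -2/3, 0, 2/5, 0, -2/7, 0, 2/9, …
g: a_k = 2, 0, -4, 0, 4/3, 0, -8/45, 0, 4/315, 0, …
h₀=f+g: left-lcm gives L₀, ord ≤ 4.
L = (-32·x + 80·x^3 + 16·x^5)·Dx + (4 + 32·x^2 + 36·x^4 + 8·x^6)·Dx^2 + (-8·x + 20·x^3 + 4·x^5)·Dx^3 + (1 + 8·x^2 + 9·x^4 + 2·x^6)·Dx^4  (order 4).
h: a_k = 2, 2, -4, -2/3, 4/3, 2/5, -8/45, -2/7, 4/315, 2/9, …
ICs: h(0) = 2, h′(0) = 2, h′′(0) = -8, h′′′(0) = -4.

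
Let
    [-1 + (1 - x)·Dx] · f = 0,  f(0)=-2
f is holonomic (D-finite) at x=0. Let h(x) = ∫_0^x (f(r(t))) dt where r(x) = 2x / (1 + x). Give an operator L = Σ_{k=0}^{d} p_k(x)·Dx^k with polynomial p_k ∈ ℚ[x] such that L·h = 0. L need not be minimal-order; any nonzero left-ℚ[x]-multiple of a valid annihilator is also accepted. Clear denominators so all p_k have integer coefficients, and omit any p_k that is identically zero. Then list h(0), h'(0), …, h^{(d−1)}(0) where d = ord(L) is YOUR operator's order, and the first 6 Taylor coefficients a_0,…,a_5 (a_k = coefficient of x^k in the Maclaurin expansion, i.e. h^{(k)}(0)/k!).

L = 2·Dx + (-1 + x^2)·Dx^2  (order 2).
h: a_k = 0, -2, -2, -4/3, -1, -4/5, …
ICs: h(0) = 0, h′(0) = -2.

f: a_k = -2, -2, -2, -2, -2, -2, …
f∘r: x↦r, Dx↦Dx/r' in L_f ⇒ L₀.
∫: right-multiply L₀ by Dx.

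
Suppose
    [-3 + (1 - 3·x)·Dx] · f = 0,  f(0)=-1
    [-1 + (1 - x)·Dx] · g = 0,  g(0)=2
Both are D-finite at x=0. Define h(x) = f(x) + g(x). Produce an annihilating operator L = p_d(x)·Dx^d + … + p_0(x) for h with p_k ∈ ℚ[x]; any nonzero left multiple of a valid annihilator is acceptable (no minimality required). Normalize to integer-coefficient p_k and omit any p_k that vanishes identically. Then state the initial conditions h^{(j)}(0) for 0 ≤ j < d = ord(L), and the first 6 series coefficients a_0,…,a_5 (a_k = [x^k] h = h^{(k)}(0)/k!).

L = -6 + (8 - 12·x)·Dx + (-1 + 4·x - 3·x^2)·Dx^2  (order 2).
h: a_k = 1, -1, -7, -25, -79, -241, …
ICs: h(0) = 1, h′(0) = -1.

f: a_k = -1, -3, -9, -27, -81, -243, …
g: a_k = 2, 2, 2, 2, 2, 2, …
Weyl lclm of L_f,L_g ⇒ L₀ (ord ≤ 2).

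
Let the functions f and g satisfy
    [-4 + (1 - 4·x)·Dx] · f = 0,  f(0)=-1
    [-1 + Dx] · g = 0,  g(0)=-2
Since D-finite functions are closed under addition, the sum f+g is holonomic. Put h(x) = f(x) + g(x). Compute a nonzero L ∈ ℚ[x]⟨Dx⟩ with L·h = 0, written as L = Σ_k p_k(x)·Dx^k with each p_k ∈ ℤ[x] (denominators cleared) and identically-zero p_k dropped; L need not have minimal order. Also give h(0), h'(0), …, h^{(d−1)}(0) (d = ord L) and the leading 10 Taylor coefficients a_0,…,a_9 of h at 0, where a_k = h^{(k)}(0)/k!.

L = (-28 - 16·x) + (31 + 8·x - 16·x^2)·Dx + (-3 + 8·x + 16·x^2)·Dx^2  (order 2).
h: a_k = -3, -6, -17, -193/3, -3073/12, -61441/60, -1474561/360, -41287681/2520, -1321205761/20160, -47563407361/181440, …
ICs: h(0) = -3, h′(0) = -6.

f: a_k = -1, -4, -16, -64, -256, -1024, -4096, -16384, -65536, -262144, …
g: a_k = -2, -2, -1, -1/3, -1/12, -1/60, -1/360, -1/2520, -1/20160, -1/181440, …
Weyl lclm of L_f,L_g ⇒ L₀ (ord ≤ 2).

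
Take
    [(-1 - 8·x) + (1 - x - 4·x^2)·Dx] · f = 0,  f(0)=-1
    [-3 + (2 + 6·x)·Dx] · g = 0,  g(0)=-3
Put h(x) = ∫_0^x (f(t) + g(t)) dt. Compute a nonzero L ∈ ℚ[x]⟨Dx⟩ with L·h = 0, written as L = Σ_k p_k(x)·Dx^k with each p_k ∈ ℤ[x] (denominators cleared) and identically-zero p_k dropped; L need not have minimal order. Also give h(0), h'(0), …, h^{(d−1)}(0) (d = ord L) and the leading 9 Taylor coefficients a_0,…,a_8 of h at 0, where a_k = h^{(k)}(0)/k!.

f: a_k = -1, -1, -5, -9, -29, -65, -181, -441, -1165, …
g: a_k = -3, -9/2, 27/8, -81/16, 1215/128, -5103/256, 45927/1024, -216513/2048, 8444007/32768, …
L₀ := lclm(L_f,L_g); ord L₀ ≤ 1+1.
Integrate: L := L₀·Dx.
L = (-69 - 387·x - 900·x^2 - 1440·x^3)·Dx + (49 + 318·x + 1257·x^2 + 3240·x^3 + 3600·x^4)·Dx^2 + (2 - 46·x - 234·x^2 + 86·x^3 + 1440·x^4 + 1440·x^5)·Dx^3  (order 3).
h: a_k = 0, -4, -11/4, -13/24, -225/64, -2497/640, -21743/1536, -139417/7168, -1119681/16384, …
ICs: h(0) = 0, h′(0) = -4, h′′(0) = -11/2.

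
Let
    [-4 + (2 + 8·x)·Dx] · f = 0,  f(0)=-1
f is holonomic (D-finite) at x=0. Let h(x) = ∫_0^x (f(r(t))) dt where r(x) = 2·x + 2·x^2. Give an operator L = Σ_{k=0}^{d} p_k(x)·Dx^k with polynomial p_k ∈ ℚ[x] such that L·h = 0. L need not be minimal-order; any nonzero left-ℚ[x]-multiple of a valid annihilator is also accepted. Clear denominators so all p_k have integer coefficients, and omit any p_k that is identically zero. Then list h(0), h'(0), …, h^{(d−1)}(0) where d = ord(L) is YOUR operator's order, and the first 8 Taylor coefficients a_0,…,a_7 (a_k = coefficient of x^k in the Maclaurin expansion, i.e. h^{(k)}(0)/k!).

f: a_k = -1, -2, 2, -4, 10, -28, 84, -264, …
h₀=f(r): pull back L_f along r ⇒ L₀.
h=∫₀ˣh₀: take L = L₀·Dx.
L = (-4 - 8·x)·Dx + (1 + 8·x + 8·x^2)·Dx^2  (order 2).
h: a_k = 0, -1, -2, 4/3, -4, 72/5, -176/3, 1824/7, …
ICs: h(0) = 0, h′(0) = -1.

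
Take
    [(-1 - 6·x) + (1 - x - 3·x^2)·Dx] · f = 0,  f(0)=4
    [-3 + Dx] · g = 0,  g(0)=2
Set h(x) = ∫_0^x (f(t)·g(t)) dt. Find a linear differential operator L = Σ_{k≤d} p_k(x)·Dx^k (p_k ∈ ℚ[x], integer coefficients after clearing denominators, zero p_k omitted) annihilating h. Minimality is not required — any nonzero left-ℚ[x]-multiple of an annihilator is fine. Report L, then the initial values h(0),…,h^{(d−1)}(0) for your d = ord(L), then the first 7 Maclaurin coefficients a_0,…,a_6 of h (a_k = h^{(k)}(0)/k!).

f: a_k = 4, 4, 16, 28, 76, 160, 388, …
g: a_k = 2, 6, 9, 9, 27/4, 81/20, 81/40, …
Sym-product of L_f,L_g gives L₀ (≤ ord 1).
h=∫h₀ ⇒ L = L₀·Dx.
L = (4 + 3·x - 9·x^2)·Dx + (-1 + x + 3·x^2)·Dx^2  (order 2).
h: a_k = 0, 8, 16, 92/3, 56, 527/5, 3038/15, …
ICs: h(0) = 0, h′(0) = 8.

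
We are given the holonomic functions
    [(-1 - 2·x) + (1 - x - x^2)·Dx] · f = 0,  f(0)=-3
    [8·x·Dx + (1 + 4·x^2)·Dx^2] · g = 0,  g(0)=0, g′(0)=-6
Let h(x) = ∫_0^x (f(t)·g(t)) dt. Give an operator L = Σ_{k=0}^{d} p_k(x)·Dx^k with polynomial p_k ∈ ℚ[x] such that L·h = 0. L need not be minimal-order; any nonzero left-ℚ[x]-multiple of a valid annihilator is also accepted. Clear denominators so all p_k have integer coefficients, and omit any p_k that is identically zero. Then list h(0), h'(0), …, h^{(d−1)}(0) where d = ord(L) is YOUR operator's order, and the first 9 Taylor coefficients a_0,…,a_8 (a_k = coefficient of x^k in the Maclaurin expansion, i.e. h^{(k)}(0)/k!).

f: a_k = -3, -3, -6, -9, -15, -24, -39, -63, -102, …
g: a_k = 0, -6, 0, 8, 0, -96/5, 0, 384/7, 0, …
Product ⇒ symmetric product L₀, ord ≤ 2.
∫: right-multiply L₀ by Dx.
L = (2 + 8·x + 24·x^2)·Dx + (2 - 4·x + 16·x^2 + 24·x^3)·Dx^2 + (-1 + x - 3·x^2 + 4·x^3 + 4·x^4)·Dx^3  (order 3).
h: a_k = 0, 0, 9, 6, 3, 6, 83/5, 648/35, 1131/140, …
ICs: h(0) = 0, h′(0) = 0, h′′(0) = 18.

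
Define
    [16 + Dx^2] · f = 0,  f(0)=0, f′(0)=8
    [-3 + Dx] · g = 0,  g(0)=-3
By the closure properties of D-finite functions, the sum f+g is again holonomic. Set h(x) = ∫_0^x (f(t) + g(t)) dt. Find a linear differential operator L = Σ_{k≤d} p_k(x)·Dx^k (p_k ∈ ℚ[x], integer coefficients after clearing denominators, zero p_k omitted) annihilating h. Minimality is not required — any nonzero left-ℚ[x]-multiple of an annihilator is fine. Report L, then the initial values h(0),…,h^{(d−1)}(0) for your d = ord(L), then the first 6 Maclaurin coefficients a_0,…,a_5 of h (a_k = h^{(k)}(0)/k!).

f: a_k = 0, 8, 0, -64/3, 0, 256/15, …
g: a_k = -3, -9, -27/2, -27/2, -81/8, -243/40, …
h₀=f+g: left-lcm gives L₀, ord ≤ 3.
h=∫h₀ ⇒ L = L₀·Dx.
L = -48·Dx + 16·Dx^2 - 3·Dx^3 + Dx^4  (order 4).
h: a_k = 0, -3, -1/2, -9/2, -209/24, -81/40, …
ICs: h(0) = 0, h′(0) = -3, h′′(0) = -1, h′′′(0) = -27.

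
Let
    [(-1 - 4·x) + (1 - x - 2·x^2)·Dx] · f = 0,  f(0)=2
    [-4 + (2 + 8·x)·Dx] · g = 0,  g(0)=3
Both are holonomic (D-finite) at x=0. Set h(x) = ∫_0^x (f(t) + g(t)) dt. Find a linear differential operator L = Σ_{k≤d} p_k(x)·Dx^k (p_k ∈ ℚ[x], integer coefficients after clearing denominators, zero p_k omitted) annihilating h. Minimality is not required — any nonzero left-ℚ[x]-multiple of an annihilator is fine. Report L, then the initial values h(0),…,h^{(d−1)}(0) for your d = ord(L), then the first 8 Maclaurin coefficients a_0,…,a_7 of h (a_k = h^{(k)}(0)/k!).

L = (-16 - 84·x - 120·x^2 - 160·x^3)·Dx + (10 + 52·x + 204·x^2 + 400·x^3 + 400·x^4)·Dx^2 + (1 - 7·x - 56·x^2 - 8·x^3 + 200·x^4 + 160·x^5)·Dx^3  (order 3).
h: a_k = 0, 5, 4, 0, 11/2, -8/5, 21, -166/7, …
ICs: h(0) = 0, h′(0) = 5, h′′(0) = 8.

f: a_k = 2, 2, 6, 10, 22, 42, 86, 170, …
g: a_k = 3, 6, -6, 12, -30, 84, -252, 792, …
Weyl lclm of L_f,L_g ⇒ L₀ (ord ≤ 2).
h=∫₀ˣh₀: take L = L₀·Dx.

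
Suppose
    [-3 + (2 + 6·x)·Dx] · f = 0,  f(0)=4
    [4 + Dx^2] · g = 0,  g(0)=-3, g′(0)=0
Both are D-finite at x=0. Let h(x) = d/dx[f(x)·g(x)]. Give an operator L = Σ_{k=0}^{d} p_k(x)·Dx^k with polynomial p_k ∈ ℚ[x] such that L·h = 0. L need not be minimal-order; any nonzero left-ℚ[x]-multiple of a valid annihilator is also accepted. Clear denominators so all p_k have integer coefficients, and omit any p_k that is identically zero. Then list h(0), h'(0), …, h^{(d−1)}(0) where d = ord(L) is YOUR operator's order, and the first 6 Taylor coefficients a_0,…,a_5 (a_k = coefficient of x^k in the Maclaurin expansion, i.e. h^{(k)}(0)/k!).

L = (1453 + 11712·x + 26784·x^2 + 27648·x^3 + 20736·x^4) + (132 - 756·x - 5184·x^2 - 5184·x^3)·Dx + (172 + 1416·x + 4428·x^2 + 6912·x^3 + 5184·x^4)·Dx^2  (order 2).
h: a_k = -18, 75, 189/4, 95/8, -16395/64, 435961/640, …
ICs: h(0) = -18, h′(0) = 75.

f: a_k = 4, 6, -9/2, 27/4, -405/32, 1701/64, …
g: a_k = -3, 0, 6, 0, -2, 0, …
Sym-product of L_f,L_g gives L₀ (≤ ord 2).
Derive L from L₀ (diff closure).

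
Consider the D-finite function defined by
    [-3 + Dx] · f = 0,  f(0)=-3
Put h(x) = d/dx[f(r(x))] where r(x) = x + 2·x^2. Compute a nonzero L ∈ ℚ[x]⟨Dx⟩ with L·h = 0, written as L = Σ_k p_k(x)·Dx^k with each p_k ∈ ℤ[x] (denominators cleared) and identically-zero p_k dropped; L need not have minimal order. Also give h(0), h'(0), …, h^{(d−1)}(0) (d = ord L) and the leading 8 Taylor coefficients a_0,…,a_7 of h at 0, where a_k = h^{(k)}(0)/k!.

L = (7 + 24·x + 48·x^2) + (-1 - 4·x)·Dx  (order 1).
h: a_k = -9, -63, -405/2, -1161/2, -9963/8, -99549/40, -338661/80, -760671/112, …
ICs: h(0) = -9.

f: a_k = -3, -9, -27/2, -27/2, -81/8, -243/40, -243/80, -729/560, …
L₀ from L_f via x↦r, Dx↦r'^{-1}Dx.
h₀' ⇒ L via d/dx closure of L₀.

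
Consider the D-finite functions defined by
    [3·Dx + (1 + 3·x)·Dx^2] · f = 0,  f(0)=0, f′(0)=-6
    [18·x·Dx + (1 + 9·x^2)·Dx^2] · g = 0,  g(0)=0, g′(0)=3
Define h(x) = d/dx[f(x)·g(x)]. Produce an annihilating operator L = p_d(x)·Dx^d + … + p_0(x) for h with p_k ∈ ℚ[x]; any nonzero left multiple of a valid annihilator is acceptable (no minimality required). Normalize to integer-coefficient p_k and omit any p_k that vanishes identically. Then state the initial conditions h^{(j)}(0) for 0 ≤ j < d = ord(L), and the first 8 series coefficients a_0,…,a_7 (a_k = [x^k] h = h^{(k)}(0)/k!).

f: a_k = 0, -6, 9, -18, 81/2, -486/5, 243, -4374/7, …
g: a_k = 0, 3, 0, -9, 0, 243/5, 0, -2187/7, …
h₀=f·g: eliminate ⇒ L₀, order ≤ 2·2.
Differentiate: ansatz ord ≤ ord L₀ ⇒ L.
L = (648 + 3564·x + 19440·x^2 + 113724·x^3 + 262440·x^4 + 341172·x^5 + 236196·x^7) + (162 + 3348·x + 24948·x^2 + 117612·x^3 + 396576·x^4 + 813564·x^5 + 918540·x^6 + 236196·x^7 + 826686·x^8)·Dx + (36 + 576·x + 5184·x^2 + 25272·x^3 + 87480·x^4 + 227448·x^5 + 419904·x^6 + 472392·x^7 + 236196·x^8 + 472392·x^9)·Dx^2 + (5 + 54·x + 333·x^2 + 1512·x^3 + 5346·x^4 + 14580·x^5 + 30618·x^6 + 52488·x^7 + 59049·x^8 + 39366·x^9 + 59049·x^10)·Dx^3  (order 3).
h: a_k = 0, -36, 81, 0, 405/2, -12636/5, 56133/10, 0, …
ICs: h(0) = 0, h′(0) = -36, h′′(0) = 162.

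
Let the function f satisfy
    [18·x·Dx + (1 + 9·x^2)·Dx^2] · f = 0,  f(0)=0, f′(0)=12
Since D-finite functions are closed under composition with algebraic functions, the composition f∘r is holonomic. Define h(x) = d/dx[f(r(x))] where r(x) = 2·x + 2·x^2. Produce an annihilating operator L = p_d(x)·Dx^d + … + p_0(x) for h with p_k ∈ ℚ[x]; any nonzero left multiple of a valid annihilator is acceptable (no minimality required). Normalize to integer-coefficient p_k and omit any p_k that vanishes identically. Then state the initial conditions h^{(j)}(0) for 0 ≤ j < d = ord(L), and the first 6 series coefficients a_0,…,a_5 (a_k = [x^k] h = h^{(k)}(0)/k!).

f: a_k = 0, 12, 0, -36, 0, 972/5, …
Change of var in L_f (x↦r) gives L₀.
h₀' ⇒ L via d/dx closure of L₀.
L = (-2 + 72·x + 288·x^2 + 432·x^3 + 216·x^4) + (1 + 2·x + 36·x^2 + 144·x^3 + 180·x^4 + 72·x^5)·Dx  (order 1).
h: a_k = 24, 48, -864, -3456, 26784, 184896, …
ICs: h(0) = 24.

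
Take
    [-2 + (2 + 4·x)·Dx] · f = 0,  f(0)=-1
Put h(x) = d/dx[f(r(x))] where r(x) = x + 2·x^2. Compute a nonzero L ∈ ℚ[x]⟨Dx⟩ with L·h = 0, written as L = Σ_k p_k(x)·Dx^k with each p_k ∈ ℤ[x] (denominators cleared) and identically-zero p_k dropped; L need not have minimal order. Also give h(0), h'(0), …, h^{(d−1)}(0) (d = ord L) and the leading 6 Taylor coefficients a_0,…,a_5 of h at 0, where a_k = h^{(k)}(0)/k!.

L = 3 + (-1 - 6·x - 12·x^2 - 16·x^3)·Dx  (order 1).
h: a_k = -1, -3, 9/2, -3/2, -75/8, 171/8, …
ICs: h(0) = -1.

f: a_k = -1, -1, 1/2, -1/2, 5/8, -7/8, …
Substitute x→r, Dx→(1/r')Dx; clear ⇒ L₀.
Derive L from L₀ (diff closure).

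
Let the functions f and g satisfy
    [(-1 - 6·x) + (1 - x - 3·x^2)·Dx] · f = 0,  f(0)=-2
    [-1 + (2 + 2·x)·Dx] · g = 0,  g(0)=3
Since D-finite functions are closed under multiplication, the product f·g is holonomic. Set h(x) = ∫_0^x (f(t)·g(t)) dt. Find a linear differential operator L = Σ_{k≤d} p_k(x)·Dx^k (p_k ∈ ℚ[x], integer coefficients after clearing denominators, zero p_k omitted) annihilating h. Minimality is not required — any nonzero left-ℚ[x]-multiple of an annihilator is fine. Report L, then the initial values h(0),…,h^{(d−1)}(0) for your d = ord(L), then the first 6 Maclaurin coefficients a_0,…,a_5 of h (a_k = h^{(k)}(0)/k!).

f: a_k = -2, -2, -8, -14, -38, -80, …
g: a_k = 3, 3/2, -3/8, 3/16, -15/128, 21/256, …
Product ⇒ symmetric product L₀, ord ≤ 1.
h=∫h₀ ⇒ L = L₀·Dx.
L = (3 + 13·x + 9·x^2)·Dx + (-2 + 8·x^2 + 6·x^3)·Dx^2  (order 2).
h: a_k = 0, -6, -9/2, -35/4, -429/32, -8457/320, …
ICs: h(0) = 0, h′(0) = -6.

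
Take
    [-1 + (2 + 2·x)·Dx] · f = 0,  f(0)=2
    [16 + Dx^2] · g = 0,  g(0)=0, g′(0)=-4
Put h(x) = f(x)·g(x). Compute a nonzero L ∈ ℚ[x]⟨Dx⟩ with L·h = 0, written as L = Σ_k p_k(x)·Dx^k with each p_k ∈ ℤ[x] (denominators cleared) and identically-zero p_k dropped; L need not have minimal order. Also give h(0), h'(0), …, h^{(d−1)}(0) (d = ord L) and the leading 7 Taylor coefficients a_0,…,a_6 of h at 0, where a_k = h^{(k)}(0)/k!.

f: a_k = 2, 1, -1/4, 1/8, -5/64, 7/128, -21/512, …
g: a_k = 0, -4, 0, 32/3, 0, -128/15, 0, …
Product ⇒ symmetric product L₀, ord ≤ 2.
L = (67 + 128·x + 64·x^2) + (-4 - 4·x)·Dx + (4 + 8·x + 4·x^2)·Dx^2  (order 2).
h: a_k = 0, -8, -4, 67/3, 61/6, -4661/240, -1187/160, …
ICs: h(0) = 0, h′(0) = -8.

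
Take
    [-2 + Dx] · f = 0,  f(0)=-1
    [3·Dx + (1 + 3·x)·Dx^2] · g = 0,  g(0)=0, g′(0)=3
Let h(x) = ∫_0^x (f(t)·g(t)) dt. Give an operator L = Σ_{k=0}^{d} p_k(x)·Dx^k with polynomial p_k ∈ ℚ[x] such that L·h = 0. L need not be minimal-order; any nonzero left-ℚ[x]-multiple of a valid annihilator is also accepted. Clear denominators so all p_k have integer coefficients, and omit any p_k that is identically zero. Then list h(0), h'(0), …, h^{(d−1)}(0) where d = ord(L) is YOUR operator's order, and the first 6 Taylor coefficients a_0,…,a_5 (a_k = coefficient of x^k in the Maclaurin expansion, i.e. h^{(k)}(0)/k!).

f: a_k = -1, -2, -2, -4/3, -2/3, -4/15, …
g: a_k = 0, 3, -9/2, 9, -81/4, 243/5, …
f·g: L₀ = L_f ⊗_s L_g, ord ≤ 1·2.
Integrate: L := L₀·Dx.
L = (-2 + 12·x)·Dx + (-1 - 12·x)·Dx^2 + (1 + 3·x)·Dx^3  (order 3).
h: a_k = 0, 0, -3/2, -1/2, -3/2, 29/20, …
ICs: h(0) = 0, h′(0) = 0, h′′(0) = -3.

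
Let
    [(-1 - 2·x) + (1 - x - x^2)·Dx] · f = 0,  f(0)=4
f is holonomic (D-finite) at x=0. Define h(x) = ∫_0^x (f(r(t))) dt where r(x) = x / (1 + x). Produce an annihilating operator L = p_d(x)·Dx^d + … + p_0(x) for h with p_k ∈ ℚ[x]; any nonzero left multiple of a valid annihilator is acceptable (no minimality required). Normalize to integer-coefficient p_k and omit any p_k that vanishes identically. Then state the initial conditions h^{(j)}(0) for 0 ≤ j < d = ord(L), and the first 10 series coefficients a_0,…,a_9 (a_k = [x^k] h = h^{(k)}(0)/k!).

L = (1 + 3·x)·Dx + (-1 - 2·x + x^3)·Dx^2  (order 2).
h: a_k = 0, 4, 2, 4/3, 0, 4/5, -2/3, 8/7, -3/2, 20/9, …
ICs: h(0) = 0, h′(0) = 4.

f: a_k = 4, 4, 8, 12, 20, 32, 52, 84, 136, 220, …
h₀=f(r): pull back L_f along r ⇒ L₀.
h=∫₀ˣh₀: take L = L₀·Dx.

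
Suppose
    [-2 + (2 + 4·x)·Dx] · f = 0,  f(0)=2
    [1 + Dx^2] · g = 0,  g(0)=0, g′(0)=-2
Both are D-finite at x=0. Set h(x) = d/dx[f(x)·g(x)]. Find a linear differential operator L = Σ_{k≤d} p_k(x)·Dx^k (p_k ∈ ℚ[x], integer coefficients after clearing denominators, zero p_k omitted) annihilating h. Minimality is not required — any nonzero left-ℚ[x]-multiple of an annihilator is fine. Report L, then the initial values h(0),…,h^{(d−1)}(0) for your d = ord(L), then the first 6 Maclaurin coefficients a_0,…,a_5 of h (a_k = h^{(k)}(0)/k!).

f: a_k = 2, 2, -1, 1, -5/4, 7/4, …
g: a_k = 0, -2, 0, 1/3, 0, -1/60, …
f·g: L₀ = L_f ⊗_s L_g, ord ≤ 1·2.
Differentiate: ansatz ord ≤ ord L₀ ⇒ L.
L = (2 + 12·x + 16·x^2 + 8·x^3 + 4·x^4) + (1 - 6·x^2 - 4·x^3)·Dx + (1 + 5·x + 9·x^2 + 8·x^3 + 4·x^4)·Dx^2  (order 2).
h: a_k = -4, -8, 8, -16/3, 32/3, -96/5, …
ICs: h(0) = -4, h′(0) = -8.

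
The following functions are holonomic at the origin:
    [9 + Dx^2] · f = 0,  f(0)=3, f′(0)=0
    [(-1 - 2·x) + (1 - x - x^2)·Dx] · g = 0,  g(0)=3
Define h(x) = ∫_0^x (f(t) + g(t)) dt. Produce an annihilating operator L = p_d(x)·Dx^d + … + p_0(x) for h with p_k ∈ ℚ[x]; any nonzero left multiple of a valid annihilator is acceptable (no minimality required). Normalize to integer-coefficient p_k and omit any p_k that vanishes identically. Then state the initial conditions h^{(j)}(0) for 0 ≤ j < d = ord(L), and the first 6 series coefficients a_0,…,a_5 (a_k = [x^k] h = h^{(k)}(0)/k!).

L = (-243 - 432·x + 81·x^2 - 216·x^3 - 405·x^4 - 162·x^5)·Dx + (117 - 225·x - 36·x^2 + 297·x^3 - 54·x^4 - 243·x^5 - 81·x^6)·Dx^2 + (-27 - 48·x + 9·x^2 - 24·x^3 - 45·x^4 - 18·x^5)·Dx^3 + (13 - 25·x - 4·x^2 + 33·x^3 - 6·x^4 - 27·x^5 - 9·x^6)·Dx^4  (order 4).
h: a_k = 0, 6, 3/2, -5/2, 9/4, 201/40, …
ICs: h(0) = 0, h′(0) = 6, h′′(0) = 3, h′′′(0) = -15.

f: a_k = 3, 0, -27/2, 0, 81/8, 0, …
g: a_k = 3, 3, 6, 9, 15, 24, …
Weyl lclm of L_f,L_g ⇒ L₀ (ord ≤ 3).
h=∫h₀ ⇒ L = L₀·Dx.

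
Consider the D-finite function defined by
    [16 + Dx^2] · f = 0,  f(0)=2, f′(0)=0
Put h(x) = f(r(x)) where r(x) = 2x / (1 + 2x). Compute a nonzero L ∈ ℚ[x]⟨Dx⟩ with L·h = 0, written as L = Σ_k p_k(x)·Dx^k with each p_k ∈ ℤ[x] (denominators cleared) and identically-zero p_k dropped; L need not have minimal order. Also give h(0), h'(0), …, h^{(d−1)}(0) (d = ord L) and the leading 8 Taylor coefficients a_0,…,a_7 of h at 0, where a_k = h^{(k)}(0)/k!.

f: a_k = 2, 0, -16, 0, 64/3, 0, -512/45, 0, …
Substitute x→r, Dx→(1/r')Dx; clear ⇒ L₀.
L = 64 + (4 + 24·x + 48·x^2 + 32·x^3)·Dx + (1 + 8·x + 24·x^2 + 32·x^3 + 16·x^4)·Dx^2  (order 2).
h: a_k = 2, 0, -64, 256, -1280/3, -2048/3, 351232/45, -167936/5, …
ICs: h(0) = 2, h′(0) = 0.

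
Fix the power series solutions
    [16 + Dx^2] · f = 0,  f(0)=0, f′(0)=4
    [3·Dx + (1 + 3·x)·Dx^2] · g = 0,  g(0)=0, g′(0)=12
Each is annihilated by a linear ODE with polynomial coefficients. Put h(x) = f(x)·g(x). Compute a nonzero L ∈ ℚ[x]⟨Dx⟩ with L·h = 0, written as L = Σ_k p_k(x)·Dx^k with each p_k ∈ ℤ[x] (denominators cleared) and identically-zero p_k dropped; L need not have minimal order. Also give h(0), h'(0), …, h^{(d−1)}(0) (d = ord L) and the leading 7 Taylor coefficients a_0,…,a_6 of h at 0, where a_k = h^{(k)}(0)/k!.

L = (2272 + 127488·x + 781056·x^2 + 1769472·x^3 + 1327104·x^4) + (4416 + 50112·x + 165888·x^2 + 165888·x^3)·Dx + (1022 + 19392·x + 102816·x^2 + 221184·x^3 + 165888·x^4)·Dx^2 + (276 + 3132·x + 10368·x^2 + 10368·x^3)·Dx^3 + (55 + 714·x + 3375·x^2 + 6912·x^3 + 5184·x^4)·Dx^4  (order 4).
h: a_k = 0, 0, 48, -72, 16, -132, 496, …
ICs: h(0) = 0, h′(0) = 0, h′′(0) = 96, h′′′(0) = -432.

f: a_k = 0, 4, 0, -32/3, 0, 128/15, 0, …
g: a_k = 0, 12, -18, 36, -81, 972/5, -486, …
Sym-product of L_f,L_g gives L₀ (≤ ord 4).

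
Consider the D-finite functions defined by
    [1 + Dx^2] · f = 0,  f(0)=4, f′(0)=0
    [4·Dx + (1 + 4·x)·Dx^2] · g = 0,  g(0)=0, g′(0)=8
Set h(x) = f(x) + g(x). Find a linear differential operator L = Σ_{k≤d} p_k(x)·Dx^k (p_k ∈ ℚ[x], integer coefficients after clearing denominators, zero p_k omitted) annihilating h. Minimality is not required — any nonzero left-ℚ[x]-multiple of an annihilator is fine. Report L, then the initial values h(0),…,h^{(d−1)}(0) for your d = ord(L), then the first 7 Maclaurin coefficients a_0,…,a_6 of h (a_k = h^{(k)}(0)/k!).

f: a_k = 4, 0, -2, 0, 1/6, 0, -1/180, …
g: a_k = 0, 8, -16, 128/3, -128, 2048/5, -4096/3, …
Weyl lclm of L_f,L_g ⇒ L₀ (ord ≤ 4).
L = (388 + 32·x + 64·x^2)·Dx + (33 + 140·x + 48·x^2 + 64·x^3)·Dx^2 + (388 + 32·x + 64·x^2)·Dx^3 + (33 + 140·x + 48·x^2 + 64·x^3)·Dx^4  (order 4).
h: a_k = 4, 8, -18, 128/3, -767/6, 2048/5, -245761/180, …
ICs: h(0) = 4, h′(0) = 8, h′′(0) = -36, h′′′(0) = 256.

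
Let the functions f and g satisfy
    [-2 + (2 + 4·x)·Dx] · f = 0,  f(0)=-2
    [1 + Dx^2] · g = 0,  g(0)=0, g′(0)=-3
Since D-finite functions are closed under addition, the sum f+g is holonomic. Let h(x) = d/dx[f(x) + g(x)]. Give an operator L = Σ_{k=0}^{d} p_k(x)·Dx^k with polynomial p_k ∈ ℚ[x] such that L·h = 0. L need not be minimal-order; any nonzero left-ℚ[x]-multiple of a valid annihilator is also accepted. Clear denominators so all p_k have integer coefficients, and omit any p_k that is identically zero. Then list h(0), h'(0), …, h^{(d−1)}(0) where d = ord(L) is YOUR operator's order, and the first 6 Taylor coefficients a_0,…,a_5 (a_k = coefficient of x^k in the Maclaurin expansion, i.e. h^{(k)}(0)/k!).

L = (-4 - x - x^2) + (-1 - 3·x - 3·x^2 - 2·x^3)·Dx + (-4 - x - x^2)·Dx^2 + (-1 - 3·x - 3·x^2 - 2·x^3)·Dx^3  (order 3).
h: a_k = -5, 2, -3/2, 5, -71/8, 63/4, …
ICs: h(0) = -5, h′(0) = 2, h′′(0) = -3.

f: a_k = -2, -2, 1, -1, 5/4, -7/4, …
g: a_k = 0, -3, 0, 1/2, 0, -1/40, …
Weyl lclm of L_f,L_g ⇒ L₀ (ord ≤ 3).
h₀' ⇒ L via d/dx closure of L₀.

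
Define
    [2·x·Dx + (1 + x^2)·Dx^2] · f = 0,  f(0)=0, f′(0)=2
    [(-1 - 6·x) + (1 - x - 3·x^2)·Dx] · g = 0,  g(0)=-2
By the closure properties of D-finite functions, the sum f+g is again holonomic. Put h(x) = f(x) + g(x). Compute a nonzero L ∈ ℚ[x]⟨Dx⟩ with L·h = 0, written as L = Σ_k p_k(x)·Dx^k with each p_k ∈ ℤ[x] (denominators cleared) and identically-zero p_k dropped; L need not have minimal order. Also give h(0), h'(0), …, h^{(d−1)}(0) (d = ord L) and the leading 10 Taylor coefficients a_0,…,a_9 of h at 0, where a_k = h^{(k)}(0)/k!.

L = (8 - 32·x - 300·x^2 - 504·x^3 - 1134·x^4 - 162·x^6)·Dx + (-22 - 148·x - 184·x^2 - 576·x^3 - 441·x^4 - 918·x^5 - 27·x^6 - 162·x^7)·Dx^2 + (4 + 6·x + 18·x^2 - 60·x^3 - 85·x^4 - 75·x^5 - 126·x^6 - 9·x^7 - 27·x^8)·Dx^3  (order 3).
h: a_k = -2, 0, -8, -44/3, -38, -398/5, -194, -3040/7, -1016, -20860/9, …
ICs: h(0) = -2, h′(0) = 0, h′′(0) = -16.

f: a_k = 0, 2, 0, -2/3, 0, 2/5, 0, -2/7, 0, 2/9, …
g: a_k = -2, -2, -8, -14, -38, -80, -194, -434, -1016, -2318, …
Sum ⇒ L₀ = lclm(L_f,L_g) in ℚ(x)⟨Dx⟩.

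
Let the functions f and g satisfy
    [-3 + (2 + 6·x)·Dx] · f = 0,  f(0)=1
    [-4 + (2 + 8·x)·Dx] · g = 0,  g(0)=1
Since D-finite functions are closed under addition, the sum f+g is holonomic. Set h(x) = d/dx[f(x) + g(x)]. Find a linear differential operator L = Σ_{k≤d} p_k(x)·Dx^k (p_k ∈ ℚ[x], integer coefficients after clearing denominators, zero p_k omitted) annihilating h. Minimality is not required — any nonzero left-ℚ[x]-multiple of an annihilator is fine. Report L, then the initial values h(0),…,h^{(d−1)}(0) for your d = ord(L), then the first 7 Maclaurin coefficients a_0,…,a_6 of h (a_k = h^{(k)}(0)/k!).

f: a_k = 1, 3/2, -9/8, 27/16, -405/128, 1701/256, -15309/1024, …
g: a_k = 1, 2, -2, 4, -10, 28, -84, …
Sum ⇒ L₀ = lclm(L_f,L_g) in ℚ(x)⟨Dx⟩.
h=h₀': d/dx-closure on L₀ ⇒ L.
L = -18 + (-21 - 72·x)·Dx + (-2 - 14·x - 24·x^2)·Dx^2  (order 2).
h: a_k = 7/2, -25/4, 273/16, -1685/32, 44345/256, -303975/512, 4289901/2048, …
ICs: h(0) = 7/2, h′(0) = -25/4.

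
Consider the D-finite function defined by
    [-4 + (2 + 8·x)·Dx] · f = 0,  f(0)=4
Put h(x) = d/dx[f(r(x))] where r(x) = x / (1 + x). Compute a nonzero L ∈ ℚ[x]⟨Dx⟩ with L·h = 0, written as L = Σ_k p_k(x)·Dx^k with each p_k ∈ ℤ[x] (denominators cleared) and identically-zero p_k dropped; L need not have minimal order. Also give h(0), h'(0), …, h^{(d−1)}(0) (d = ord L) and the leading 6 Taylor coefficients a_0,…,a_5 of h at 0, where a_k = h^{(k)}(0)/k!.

f: a_k = 4, 8, -8, 16, -40, 112, …
L₀ from L_f via x↦r, Dx↦r'^{-1}Dx.
Differentiate: ansatz ord ≤ ord L₀ ⇒ L.
L = (-4 - 10·x) + (-1 - 6·x - 5·x^2)·Dx  (order 1).
h: a_k = 8, -32, 120, -480, 2040, -9024, …
ICs: h(0) = 8.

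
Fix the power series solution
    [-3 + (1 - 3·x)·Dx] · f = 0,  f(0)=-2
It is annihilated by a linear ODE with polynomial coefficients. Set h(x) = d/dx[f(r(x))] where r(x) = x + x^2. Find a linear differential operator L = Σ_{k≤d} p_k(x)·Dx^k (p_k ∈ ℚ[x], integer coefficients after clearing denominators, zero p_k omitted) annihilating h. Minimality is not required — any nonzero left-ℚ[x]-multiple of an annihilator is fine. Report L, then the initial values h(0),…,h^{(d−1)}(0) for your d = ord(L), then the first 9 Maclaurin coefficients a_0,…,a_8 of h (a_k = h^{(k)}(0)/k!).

L = (8 + 18·x + 18·x^2) + (-1 + x + 9·x^2 + 6·x^3)·Dx  (order 1).
h: a_k = -6, -48, -270, -1368, -6480, -29484, -130410, -565056, -2410074, …
ICs: h(0) = -6.

f: a_k = -2, -6, -18, -54, -162, -486, -1458, -4374, -13122, …
Substitute x→r, Dx→(1/r')Dx; clear ⇒ L₀.
Derive L from L₀ (diff closure).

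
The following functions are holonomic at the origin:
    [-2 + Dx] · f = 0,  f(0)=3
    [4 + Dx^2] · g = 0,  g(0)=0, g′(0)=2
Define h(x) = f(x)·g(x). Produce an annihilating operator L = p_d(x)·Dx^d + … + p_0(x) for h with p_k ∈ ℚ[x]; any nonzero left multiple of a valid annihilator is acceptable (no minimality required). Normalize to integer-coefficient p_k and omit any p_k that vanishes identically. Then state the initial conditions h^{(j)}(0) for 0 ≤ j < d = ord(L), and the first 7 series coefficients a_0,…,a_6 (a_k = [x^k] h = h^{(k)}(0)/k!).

L = 8 - 4·Dx + Dx^2  (order 2).
h: a_k = 0, 6, 12, 8, 0, -16/5, -32/15, …
ICs: h(0) = 0, h′(0) = 6.

f: a_k = 3, 6, 6, 4, 2, 4/5, 4/15, …
g: a_k = 0, 2, 0, -4/3, 0, 4/15, 0, …
Sym-product of L_f,L_g gives L₀ (≤ ord 2).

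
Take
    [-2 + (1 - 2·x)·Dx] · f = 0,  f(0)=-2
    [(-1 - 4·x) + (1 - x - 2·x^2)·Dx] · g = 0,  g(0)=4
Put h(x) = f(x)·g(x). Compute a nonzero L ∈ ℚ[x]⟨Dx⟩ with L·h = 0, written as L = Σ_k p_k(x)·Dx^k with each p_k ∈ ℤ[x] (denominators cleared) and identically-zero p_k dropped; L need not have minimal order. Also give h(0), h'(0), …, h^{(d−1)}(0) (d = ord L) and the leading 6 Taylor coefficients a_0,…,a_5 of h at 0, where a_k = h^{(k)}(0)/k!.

L = (3 + 6·x) + (-1 + x + 2·x^2)·Dx  (order 1).
h: a_k = -8, -24, -72, -184, -456, -1080, …
ICs: h(0) = -8.

f: a_k = -2, -4, -8, -16, -32, -64, …
g: a_k = 4, 4, 12, 20, 44, 84, …
Sym-product of L_f,L_g gives L₀ (≤ ord 1).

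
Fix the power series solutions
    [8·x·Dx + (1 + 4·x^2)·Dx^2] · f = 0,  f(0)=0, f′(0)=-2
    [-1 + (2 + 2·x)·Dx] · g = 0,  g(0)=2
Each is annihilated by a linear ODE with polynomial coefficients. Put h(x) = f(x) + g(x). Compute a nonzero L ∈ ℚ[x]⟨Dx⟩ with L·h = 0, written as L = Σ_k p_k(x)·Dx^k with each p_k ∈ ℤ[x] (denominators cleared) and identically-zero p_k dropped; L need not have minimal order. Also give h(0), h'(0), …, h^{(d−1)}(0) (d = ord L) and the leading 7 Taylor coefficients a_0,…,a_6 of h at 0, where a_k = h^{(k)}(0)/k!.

f: a_k = 0, -2, 0, 8/3, 0, -32/5, 0, …
g: a_k = 2, 1, -1/4, 1/8, -5/64, 7/128, -21/512, …
f+g: L₀ = lclm(L_f,L_g), ord ≤ 2+1.
L = (-16 - 40·x + 192·x^2 + 96·x^3)·Dx + (-35 - 64·x + 328·x^2 + 768·x^3 + 336·x^4)·Dx^2 + (-2 + 30·x + 48·x^2 + 144·x^3 + 224·x^4 + 96·x^5)·Dx^3  (order 3).
h: a_k = 2, -1, -1/4, 67/24, -5/64, -4061/640, -21/512, …
ICs: h(0) = 2, h′(0) = -1, h′′(0) = -1/2.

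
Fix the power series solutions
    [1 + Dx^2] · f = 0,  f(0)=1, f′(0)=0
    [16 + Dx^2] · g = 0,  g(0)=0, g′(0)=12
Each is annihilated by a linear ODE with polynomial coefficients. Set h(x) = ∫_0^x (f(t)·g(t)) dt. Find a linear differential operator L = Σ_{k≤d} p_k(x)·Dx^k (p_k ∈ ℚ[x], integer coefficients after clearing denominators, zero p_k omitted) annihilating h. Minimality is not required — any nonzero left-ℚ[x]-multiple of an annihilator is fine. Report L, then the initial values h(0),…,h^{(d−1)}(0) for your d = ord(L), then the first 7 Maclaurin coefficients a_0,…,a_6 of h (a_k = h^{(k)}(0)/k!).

L = 225·Dx + 34·Dx^3 + Dx^5  (order 5).
h: a_k = 0, 0, 6, 0, -19/2, 0, 421/60, …
ICs: h(0) = 0, h′(0) = 0, h′′(0) = 12, h′′′(0) = 0, h′′′′(0) = -228.

f: a_k = 1, 0, -1/2, 0, 1/24, 0, -1/720, …
g: a_k = 0, 12, 0, -32, 0, 128/5, 0, …
f·g: L₀ = L_f ⊗_s L_g, ord ≤ 2·2.
∫: right-multiply L₀ by Dx.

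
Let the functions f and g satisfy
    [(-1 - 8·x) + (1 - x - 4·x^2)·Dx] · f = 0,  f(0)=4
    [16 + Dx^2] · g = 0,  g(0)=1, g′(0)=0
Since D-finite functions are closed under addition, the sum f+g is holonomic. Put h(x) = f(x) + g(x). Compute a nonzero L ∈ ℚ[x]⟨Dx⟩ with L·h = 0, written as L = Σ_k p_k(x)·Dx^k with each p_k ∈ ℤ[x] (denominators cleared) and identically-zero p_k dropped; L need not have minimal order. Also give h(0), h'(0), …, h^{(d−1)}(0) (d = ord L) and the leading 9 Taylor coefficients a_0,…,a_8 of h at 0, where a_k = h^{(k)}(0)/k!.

L = (560 + 4608·x + 1664·x^2 + 6144·x^3 + 10240·x^4 + 16384·x^5) + (-208 + 272·x + 896·x^2 - 1408·x^3 - 1536·x^4 + 6144·x^5 + 8192·x^6)·Dx + (35 + 288·x + 104·x^2 + 384·x^3 + 640·x^4 + 1024·x^5)·Dx^2 + (-13 + 17·x + 56·x^2 - 88·x^3 - 96·x^4 + 384·x^5 + 512·x^6)·Dx^3  (order 3).
h: a_k = 5, 4, 12, 36, 380/3, 260, 32324/45, 1764, 1468412/315, …
ICs: h(0) = 5, h′(0) = 4, h′′(0) = 24.

f: a_k = 4, 4, 20, 36, 116, 260, 724, 1764, 4660, …
g: a_k = 1, 0, -8, 0, 32/3, 0, -256/45, 0, 512/315, …
Sum ⇒ L₀ = lclm(L_f,L_g) in ℚ(x)⟨Dx⟩.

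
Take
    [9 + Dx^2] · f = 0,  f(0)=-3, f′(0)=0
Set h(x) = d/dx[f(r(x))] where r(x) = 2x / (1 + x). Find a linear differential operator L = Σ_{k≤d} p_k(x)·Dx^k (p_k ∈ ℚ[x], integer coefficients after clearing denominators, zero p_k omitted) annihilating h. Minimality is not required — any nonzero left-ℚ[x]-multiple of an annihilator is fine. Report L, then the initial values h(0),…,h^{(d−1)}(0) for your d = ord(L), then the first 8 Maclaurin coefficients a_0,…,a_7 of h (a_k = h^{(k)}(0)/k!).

L = (42 + 12·x + 6·x^2) + (6 + 18·x + 18·x^2 + 6·x^3)·Dx + (1 + 4·x + 6·x^2 + 4·x^3 + x^4)·Dx^2  (order 2).
h: a_k = 0, 108, -324, 0, 2160, -34668/5, 61236/5, -74736/7, …
ICs: h(0) = 0, h′(0) = 108.

f: a_k = -3, 0, 27/2, 0, -81/8, 0, 243/80, 0, …
h₀=f(r): pull back L_f along r ⇒ L₀.
h=h₀': d/dx-closure on L₀ ⇒ L.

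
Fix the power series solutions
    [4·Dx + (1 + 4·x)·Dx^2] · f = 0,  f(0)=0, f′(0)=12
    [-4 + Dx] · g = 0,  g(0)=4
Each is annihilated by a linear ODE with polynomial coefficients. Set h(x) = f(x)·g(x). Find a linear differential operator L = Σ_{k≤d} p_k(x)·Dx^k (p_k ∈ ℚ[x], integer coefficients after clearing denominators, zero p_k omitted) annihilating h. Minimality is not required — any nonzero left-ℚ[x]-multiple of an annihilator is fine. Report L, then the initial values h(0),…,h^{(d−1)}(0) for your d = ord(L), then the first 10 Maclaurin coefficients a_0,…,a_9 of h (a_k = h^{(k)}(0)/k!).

f: a_k = 0, 12, -24, 64, -192, 3072/5, -2048, 49152/7, -24576, 262144/3, …
g: a_k = 4, 16, 32, 128/3, 128/3, 512/15, 1024/45, 4096/315, 2048/315, 8192/2835, …
Product ⇒ symmetric product L₀, ord ≤ 2.
L = 64·x + (-4 - 32·x)·Dx + (1 + 4·x)·Dx^2  (order 2).
h: a_k = 0, 48, 96, 256, 0, 4608/5, -7168/3, 188416/21, -475136/15, 5152768/45, …
ICs: h(0) = 0, h′(0) = 48.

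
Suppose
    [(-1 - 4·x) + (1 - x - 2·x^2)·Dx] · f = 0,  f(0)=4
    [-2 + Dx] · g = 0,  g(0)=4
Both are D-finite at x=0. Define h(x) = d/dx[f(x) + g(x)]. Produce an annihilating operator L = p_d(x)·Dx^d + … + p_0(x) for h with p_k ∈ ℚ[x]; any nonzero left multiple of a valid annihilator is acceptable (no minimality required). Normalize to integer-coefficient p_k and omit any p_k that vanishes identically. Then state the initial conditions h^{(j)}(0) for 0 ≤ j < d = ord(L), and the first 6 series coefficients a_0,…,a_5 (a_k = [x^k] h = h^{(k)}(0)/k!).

f: a_k = 4, 4, 12, 20, 44, 84, …
g: a_k = 4, 8, 8, 16/3, 8/3, 16/15, …
L₀ := lclm(L_f,L_g); ord L₀ ≤ 1+1.
h₀' ⇒ L via d/dx closure of L₀.
L = (18 + 132·x + 144·x^2 + 288·x^3 + 96·x^4) + (-13 - 68·x - 94·x^2 - 112·x^3 + 40·x^4 + 32·x^5)·Dx + (2 + x + 11·x^2 - 16·x^3 - 44·x^4 - 16·x^5)·Dx^2  (order 2).
h: a_k = 12, 40, 76, 560/3, 1276/3, 15512/15, …
ICs: h(0) = 12, h′(0) = 40.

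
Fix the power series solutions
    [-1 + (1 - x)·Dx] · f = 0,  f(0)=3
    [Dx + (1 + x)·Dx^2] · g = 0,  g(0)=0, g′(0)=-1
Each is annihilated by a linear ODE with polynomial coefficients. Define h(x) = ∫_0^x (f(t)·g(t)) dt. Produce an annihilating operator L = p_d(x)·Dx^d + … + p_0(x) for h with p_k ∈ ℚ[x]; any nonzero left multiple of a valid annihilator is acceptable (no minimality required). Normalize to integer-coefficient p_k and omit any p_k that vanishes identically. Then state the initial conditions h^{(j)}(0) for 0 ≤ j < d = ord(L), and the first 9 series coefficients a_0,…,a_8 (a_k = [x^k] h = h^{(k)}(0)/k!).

L = Dx + (1 + 3·x)·Dx^2 + (-1 + x^2)·Dx^3  (order 3).
h: a_k = 0, 0, -3/2, -1/2, -5/8, -7/20, -47/120, -37/140, -319/1120, …
ICs: h(0) = 0, h′(0) = 0, h′′(0) = -3.

f: a_k = 3, 3, 3, 3, 3, 3, 3, 3, 3, …
g: a_k = 0, -1, 1/2, -1/3, 1/4, -1/5, 1/6, -1/7, 1/8, …
h₀=f·g: eliminate ⇒ L₀, order ≤ 1·2.
h=∫h₀ ⇒ L = L₀·Dx.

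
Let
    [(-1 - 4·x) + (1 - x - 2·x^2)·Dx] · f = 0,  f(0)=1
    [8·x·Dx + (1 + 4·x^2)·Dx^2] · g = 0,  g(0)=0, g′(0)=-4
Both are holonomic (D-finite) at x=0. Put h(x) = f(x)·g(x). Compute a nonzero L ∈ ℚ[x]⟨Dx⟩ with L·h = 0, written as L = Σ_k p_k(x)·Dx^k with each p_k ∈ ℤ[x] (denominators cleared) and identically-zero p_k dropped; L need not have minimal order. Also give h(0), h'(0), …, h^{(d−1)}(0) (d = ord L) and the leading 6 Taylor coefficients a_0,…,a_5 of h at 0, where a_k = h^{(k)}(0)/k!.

f: a_k = 1, 1, 3, 5, 11, 21, …
g: a_k = 0, -4, 0, 16/3, 0, -64/5, …
Sym-product of L_f,L_g gives L₀ (≤ ord 2).
L = (4 + 8·x + 48·x^2) + (2 + 16·x^2 + 48·x^3)·Dx + (-1 + x - 2·x^2 + 4·x^3 + 8·x^4)·Dx^2  (order 2).
h: a_k = 0, -4, -4, -20/3, -44/3, -204/5, …
ICs: h(0) = 0, h′(0) = -4.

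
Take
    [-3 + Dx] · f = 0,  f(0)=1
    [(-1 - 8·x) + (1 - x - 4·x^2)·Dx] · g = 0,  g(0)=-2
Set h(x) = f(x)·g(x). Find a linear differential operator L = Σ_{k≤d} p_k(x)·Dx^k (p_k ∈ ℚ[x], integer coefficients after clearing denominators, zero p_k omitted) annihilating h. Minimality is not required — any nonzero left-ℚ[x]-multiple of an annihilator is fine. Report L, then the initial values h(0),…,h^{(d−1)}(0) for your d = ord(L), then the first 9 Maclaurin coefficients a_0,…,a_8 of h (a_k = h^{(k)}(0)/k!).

f: a_k = 1, 3, 9/2, 9/2, 27/8, 81/40, 81/80, 243/560, 729/4480, …
g: a_k = -2, -2, -10, -18, -58, -130, -362, -882, -2330, …
Product ⇒ symmetric product L₀, ord ≤ 1.
L = (4 + 5·x - 12·x^2) + (-1 + x + 4·x^2)·Dx  (order 1).
h: a_k = -2, -8, -25, -66, -691/4, -2204/5, -45353/40, -81141/28, -16651081/2240, …
ICs: h(0) = -2.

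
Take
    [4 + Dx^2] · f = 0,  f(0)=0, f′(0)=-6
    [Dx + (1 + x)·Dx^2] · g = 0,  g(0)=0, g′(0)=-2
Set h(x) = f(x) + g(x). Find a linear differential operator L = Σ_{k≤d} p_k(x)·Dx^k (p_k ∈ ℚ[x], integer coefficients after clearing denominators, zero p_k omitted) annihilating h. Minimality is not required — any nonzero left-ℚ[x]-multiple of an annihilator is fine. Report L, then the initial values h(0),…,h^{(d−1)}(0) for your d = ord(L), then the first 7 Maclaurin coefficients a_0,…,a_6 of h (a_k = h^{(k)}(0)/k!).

L = (20 + 16·x + 8·x^2)·Dx + (12 + 28·x + 24·x^2 + 8·x^3)·Dx^2 + (5 + 4·x + 2·x^2)·Dx^3 + (3 + 7·x + 6·x^2 + 2·x^3)·Dx^4  (order 4).
h: a_k = 0, -8, 1, 10/3, 1/2, -6/5, 1/3, …
ICs: h(0) = 0, h′(0) = -8, h′′(0) = 2, h′′′(0) = 20.

f: a_k = 0, -6, 0, 4, 0, -4/5, 0, …
g: a_k = 0, -2, 1, -2/3, 1/2, -2/5, 1/3, …
Sum ⇒ L₀ = lclm(L_f,L_g) in ℚ(x)⟨Dx⟩.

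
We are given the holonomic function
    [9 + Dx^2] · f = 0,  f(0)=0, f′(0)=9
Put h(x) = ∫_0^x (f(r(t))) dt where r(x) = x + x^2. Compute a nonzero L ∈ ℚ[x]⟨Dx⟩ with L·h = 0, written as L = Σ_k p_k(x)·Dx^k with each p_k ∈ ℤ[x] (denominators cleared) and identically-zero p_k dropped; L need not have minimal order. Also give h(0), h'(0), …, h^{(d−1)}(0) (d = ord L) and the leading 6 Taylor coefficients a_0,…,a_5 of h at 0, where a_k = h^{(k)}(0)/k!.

L = (9 + 54·x + 108·x^2 + 72·x^3)·Dx - 2·Dx^2 + (1 + 2·x)·Dx^3  (order 3).
h: a_k = 0, 0, 9/2, 3, -27/8, -81/10, …
ICs: h(0) = 0, h′(0) = 0, h′′(0) = 9.

f: a_k = 0, 9, 0, -27/2, 0, 243/40, …
f∘r: x↦r, Dx↦Dx/r' in L_f ⇒ L₀.
h=∫h₀ ⇒ L = L₀·Dx.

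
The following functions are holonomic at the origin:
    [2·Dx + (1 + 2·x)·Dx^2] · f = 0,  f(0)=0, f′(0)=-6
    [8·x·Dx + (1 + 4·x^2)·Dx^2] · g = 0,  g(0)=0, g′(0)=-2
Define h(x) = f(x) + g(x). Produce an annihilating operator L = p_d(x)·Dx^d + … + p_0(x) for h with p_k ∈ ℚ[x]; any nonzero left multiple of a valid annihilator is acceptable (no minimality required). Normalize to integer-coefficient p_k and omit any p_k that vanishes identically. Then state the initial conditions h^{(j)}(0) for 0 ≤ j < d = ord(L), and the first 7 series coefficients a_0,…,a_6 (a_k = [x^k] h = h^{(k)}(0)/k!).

L = (-8 - 48·x + 96·x^2 + 64·x^3)·Dx + (-8 - 16·x + 192·x^3 + 128·x^4)·Dx^2 + (-1 + 2·x + 8·x^2 + 16·x^3 + 48·x^4 + 32·x^5)·Dx^3  (order 3).
h: a_k = 0, -8, 6, -16/3, 12, -128/5, 32, …
ICs: h(0) = 0, h′(0) = -8, h′′(0) = 12.

f: a_k = 0, -6, 6, -8, 12, -96/5, 32, …
g: a_k = 0, -2, 0, 8/3, 0, -32/5, 0, …
f+g: L₀ = lclm(L_f,L_g), ord ≤ 2+2.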